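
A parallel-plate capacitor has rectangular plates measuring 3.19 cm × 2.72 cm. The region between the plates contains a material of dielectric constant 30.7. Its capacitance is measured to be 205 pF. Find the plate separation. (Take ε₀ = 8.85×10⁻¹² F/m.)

d ≈ 1.15 mm

A = 3.19 × 2.72 cm² = 8.68×10⁻⁴ m².
d = κε₀A/C = 30.7 × 8.85×10⁻¹² × 8.68×10⁻⁴ / 2.05×10⁻¹⁰ = 1.15×10⁻³ m.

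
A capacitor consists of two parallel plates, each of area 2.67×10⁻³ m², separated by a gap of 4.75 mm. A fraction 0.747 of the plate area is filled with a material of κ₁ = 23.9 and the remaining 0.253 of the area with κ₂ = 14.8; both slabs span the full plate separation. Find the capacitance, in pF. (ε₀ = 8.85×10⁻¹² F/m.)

Side-by-side slabs ⇒ two capacitors in parallel, each spanning the full gap.
C₁ = κ₁ε₀A₁/d = 23.9 × 8.85×10⁻¹² × 1.99×10⁻³ / 4.75×10⁻³ = 8.88×10⁻¹¹ F.
C₂ = κ₂ε₀A₂/d = 14.8 × 8.85×10⁻¹² × 6.76×10⁻⁴ / 4.75×10⁻³ = 1.86×10⁻¹¹ F.
C = C₁ + C₂ = 1.07×10⁻¹⁰ F.

107 pF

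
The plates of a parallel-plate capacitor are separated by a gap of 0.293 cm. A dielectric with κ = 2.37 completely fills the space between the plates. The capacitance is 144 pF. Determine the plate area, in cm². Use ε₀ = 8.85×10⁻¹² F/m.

A ≈ 201 cm²

A = Cd/(κε₀) = 1.44×10⁻¹⁰ × 2.93×10⁻³ / (2.37 × 8.85×10⁻¹²) = 2.01×10⁻² m².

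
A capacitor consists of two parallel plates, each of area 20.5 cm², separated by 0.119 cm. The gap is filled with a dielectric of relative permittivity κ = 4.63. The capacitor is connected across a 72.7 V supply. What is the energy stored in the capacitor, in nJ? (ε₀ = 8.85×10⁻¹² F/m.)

U ≈ 187 nJ

A = 20.5 cm² = 2.05×10⁻³ m².
C = κε₀A/d = 4.63 × 8.85×10⁻¹² × 2.05×10⁻³ / 1.19×10⁻³ = 7.06×10⁻¹¹ F.
U = ½CV² = ½ × 7.06×10⁻¹¹ × (72.7)² = 1.87×10⁻⁷ J.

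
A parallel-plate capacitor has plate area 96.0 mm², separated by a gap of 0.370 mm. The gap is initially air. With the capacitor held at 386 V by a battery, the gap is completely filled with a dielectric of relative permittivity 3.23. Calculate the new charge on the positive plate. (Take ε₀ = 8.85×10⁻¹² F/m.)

Q ≈ 2.86 nC

A = 96.0 mm² = 9.60×10⁻⁵ m².
Initially C₁ = ε₀A/d = 8.85×10⁻¹² × 9.60×10⁻⁵ / 3.70×10⁻⁴ = 2.30×10⁻¹² F.
Q₁ = 8.86×10⁻¹⁰ C.
Battery connected ⇒ V is held fixed. C₂ = 3.23 C₁ and Q = CV, so Q₂/Q₁ = C₂/C₁ = 3.23.
Q₂ = 3.23 × 8.86×10⁻¹⁰ = 2.86×10⁻⁹ C.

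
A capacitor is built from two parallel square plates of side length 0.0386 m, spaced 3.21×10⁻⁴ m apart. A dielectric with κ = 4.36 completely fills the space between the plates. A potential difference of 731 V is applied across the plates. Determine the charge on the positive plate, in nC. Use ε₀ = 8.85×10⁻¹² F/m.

131 nC

A = (0.0386 m)² = 1.49×10⁻³ m².
C = κε₀A/d = 4.36 × 8.85×10⁻¹² × 1.49×10⁻³ / 3.21×10⁻⁴ = 1.79×10⁻¹⁰ F.
Q = CV = 1.79×10⁻¹⁰ × 731 = 1.31×10⁻⁷ C.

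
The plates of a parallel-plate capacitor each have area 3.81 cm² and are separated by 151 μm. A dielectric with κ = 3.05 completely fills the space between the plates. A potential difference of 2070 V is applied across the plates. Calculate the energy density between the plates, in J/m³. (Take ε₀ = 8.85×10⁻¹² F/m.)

u ≈ 2536 J/m³

E = V/d = 2070 / 1.51×10⁻⁴ = 1.37×10⁷ V/m.
u = ½κε₀E² = ½ × 3.05 × 8.85×10⁻¹² × (1.37×10⁷)² = 2.54×10³ J/m³.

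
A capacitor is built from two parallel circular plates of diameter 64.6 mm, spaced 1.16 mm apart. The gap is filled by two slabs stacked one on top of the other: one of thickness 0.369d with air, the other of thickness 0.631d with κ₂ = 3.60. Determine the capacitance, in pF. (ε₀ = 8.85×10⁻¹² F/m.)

A = π(64.6/2 mm)² = 3.28×10⁻³ m².
Stacked slabs ⇒ two capacitors in series, each with the full plate area.
C₁ = κ₁ε₀A/d₁ = 1.00 × 8.85×10⁻¹² × 3.28×10⁻³ / 4.28×10⁻⁴ = 6.78×10⁻¹¹ F.
C₂ = κ₂ε₀A/d₂ = 3.60 × 8.85×10⁻¹² × 3.28×10⁻³ / 7.32×10⁻⁴ = 1.43×10⁻¹⁰ F.
C = (1/C₁ + 1/C₂)⁻¹ = 4.59×10⁻¹¹ F.

C ≈ 45.9 pF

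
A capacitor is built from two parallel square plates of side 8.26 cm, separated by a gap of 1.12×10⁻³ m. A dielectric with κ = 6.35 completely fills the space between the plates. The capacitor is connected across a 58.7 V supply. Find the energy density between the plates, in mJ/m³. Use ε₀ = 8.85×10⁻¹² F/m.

77.2 mJ/m³

E = V/d = 58.7 / 1.12×10⁻³ = 5.24×10⁴ V/m.
u = ½κε₀E² = ½ × 6.35 × 8.85×10⁻¹² × (5.24×10⁴)² = 7.72×10⁻² J/m³.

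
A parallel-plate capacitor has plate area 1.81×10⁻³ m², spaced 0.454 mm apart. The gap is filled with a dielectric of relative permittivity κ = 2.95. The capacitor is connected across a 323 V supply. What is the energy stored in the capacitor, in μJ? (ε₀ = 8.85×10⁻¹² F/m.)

U ≈ 5.43 μJ

C = κε₀A/d = 2.95 × 8.85×10⁻¹² × 1.81×10⁻³ / 4.54×10⁻⁴ = 1.04×10⁻¹⁰ F.
U = ½CV² = ½ × 1.04×10⁻¹⁰ × (323)² = 5.43×10⁻⁶ J.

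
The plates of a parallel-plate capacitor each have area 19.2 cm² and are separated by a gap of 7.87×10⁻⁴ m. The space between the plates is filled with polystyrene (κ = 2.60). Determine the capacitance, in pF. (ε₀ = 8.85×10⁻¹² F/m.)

A = 19.2 cm² = 1.92×10⁻³ m².
C = κε₀A/d = 2.60 × 8.85×10⁻¹² × 1.92×10⁻³ / 7.87×10⁻⁴ = 5.61×10⁻¹¹ F.

C ≈ 56.1 pF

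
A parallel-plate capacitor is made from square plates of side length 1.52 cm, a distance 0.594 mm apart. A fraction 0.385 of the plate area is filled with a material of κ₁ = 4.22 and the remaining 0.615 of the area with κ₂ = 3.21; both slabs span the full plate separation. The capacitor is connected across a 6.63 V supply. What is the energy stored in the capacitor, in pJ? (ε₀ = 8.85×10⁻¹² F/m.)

A = (1.52 cm)² = 2.31×10⁻⁴ m².
Side-by-side slabs ⇒ two capacitors in parallel, each spanning the full gap.
C₁ = κ₁ε₀A₁/d = 4.22 × 8.85×10⁻¹² × 8.90×10⁻⁵ / 5.94×10⁻⁴ = 5.59×10⁻¹² F.
C₂ = κ₂ε₀A₂/d = 3.21 × 8.85×10⁻¹² × 1.42×10⁻⁴ / 5.94×10⁻⁴ = 6.80×10⁻¹² F.
C = C₁ + C₂ = 1.24×10⁻¹¹ F.
U = ½CV² = ½ × 1.24×10⁻¹¹ × (6.63)² = 2.72×10⁻¹⁰ J.

U ≈ 272 pJ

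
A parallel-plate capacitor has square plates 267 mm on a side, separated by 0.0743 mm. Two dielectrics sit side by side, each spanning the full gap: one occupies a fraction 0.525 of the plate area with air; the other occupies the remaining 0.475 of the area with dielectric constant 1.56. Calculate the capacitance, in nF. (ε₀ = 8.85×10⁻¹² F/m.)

C ≈ 10.8 nF

A = (267 mm)² = 7.13×10⁻² m².
Side-by-side slabs ⇒ two capacitors in parallel, each spanning the full gap.
C₁ = κ₁ε₀A₁/d = 1.00 × 8.85×10⁻¹² × 3.74×10⁻² / 7.43×10⁻⁵ = 4.46×10⁻⁹ F.
C₂ = κ₂ε₀A₂/d = 1.56 × 8.85×10⁻¹² × 3.39×10⁻² / 7.43×10⁻⁵ = 6.29×10⁻⁹ F.
C = C₁ + C₂ = 1.08×10⁻⁸ F.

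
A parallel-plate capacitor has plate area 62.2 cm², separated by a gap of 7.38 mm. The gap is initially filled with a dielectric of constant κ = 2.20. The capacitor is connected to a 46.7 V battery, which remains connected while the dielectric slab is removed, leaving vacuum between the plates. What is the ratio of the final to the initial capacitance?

0.455

C = κε₀A/d scales with κ, so C₂/C₁ = 1/κ = 1/2.20 = 0.455.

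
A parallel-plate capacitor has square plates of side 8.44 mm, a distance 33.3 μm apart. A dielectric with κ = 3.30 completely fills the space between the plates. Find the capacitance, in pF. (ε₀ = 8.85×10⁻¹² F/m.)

A = (8.44 mm)² = 7.12×10⁻⁵ m².
C = κε₀A/d = 3.30 × 8.85×10⁻¹² × 7.12×10⁻⁵ / 3.33×10⁻⁵ = 6.25×10⁻¹¹ F.

62.5 pF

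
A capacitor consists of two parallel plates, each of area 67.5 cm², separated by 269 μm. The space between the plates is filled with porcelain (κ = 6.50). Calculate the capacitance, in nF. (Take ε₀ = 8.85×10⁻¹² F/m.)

A = 67.5 cm² = 6.75×10⁻³ m².
C = κε₀A/d = 6.50 × 8.85×10⁻¹² × 6.75×10⁻³ / 2.69×10⁻⁴ = 1.44×10⁻⁹ F.

C ≈ 1.44 nF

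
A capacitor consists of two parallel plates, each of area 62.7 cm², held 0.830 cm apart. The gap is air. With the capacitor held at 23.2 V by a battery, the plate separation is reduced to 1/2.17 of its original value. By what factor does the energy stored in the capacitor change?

Battery connected ⇒ V is held fixed.
C₂ = 2.17 C₁ and U = ½CV², so U₂/U₁ = C₂/C₁ = 2.17.

U₂/U₁ ≈ 2.17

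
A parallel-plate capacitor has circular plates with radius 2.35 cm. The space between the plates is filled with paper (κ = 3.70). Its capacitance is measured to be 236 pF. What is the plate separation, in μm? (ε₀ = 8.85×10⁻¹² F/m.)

A = π(2.35 cm)² = 1.73×10⁻³ m².
d = κε₀A/C = 3.70 × 8.85×10⁻¹² × 1.73×10⁻³ / 2.36×10⁻¹⁰ = 2.41×10⁻⁴ m.

241 μm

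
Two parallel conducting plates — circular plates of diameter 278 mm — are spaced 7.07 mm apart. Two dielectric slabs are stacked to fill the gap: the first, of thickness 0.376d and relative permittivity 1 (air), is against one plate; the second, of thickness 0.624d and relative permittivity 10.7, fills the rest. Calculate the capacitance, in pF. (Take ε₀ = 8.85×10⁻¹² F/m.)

C ≈ 175 pF

A = π(278/2 mm)² = 6.07×10⁻² m².
Stacked slabs ⇒ two capacitors in series, each with the full plate area.
C₁ = κ₁ε₀A/d₁ = 1.00 × 8.85×10⁻¹² × 6.07×10⁻² / 2.66×10⁻³ = 2.02×10⁻¹⁰ F.
C₂ = κ₂ε₀A/d₂ = 10.7 × 8.85×10⁻¹² × 6.07×10⁻² / 4.41×10⁻³ = 1.30×10⁻⁹ F.
C = (1/C₁ + 1/C₂)⁻¹ = 1.75×10⁻¹⁰ F.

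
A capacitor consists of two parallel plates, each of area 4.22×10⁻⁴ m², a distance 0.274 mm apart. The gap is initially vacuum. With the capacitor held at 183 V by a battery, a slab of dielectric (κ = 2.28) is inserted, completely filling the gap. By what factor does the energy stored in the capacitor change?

U₂/U₁ ≈ 2.28

Battery connected ⇒ V is held fixed.
C₂ = 2.28 C₁ and U = ½CV², so U₂/U₁ = C₂/C₁ = 2.28.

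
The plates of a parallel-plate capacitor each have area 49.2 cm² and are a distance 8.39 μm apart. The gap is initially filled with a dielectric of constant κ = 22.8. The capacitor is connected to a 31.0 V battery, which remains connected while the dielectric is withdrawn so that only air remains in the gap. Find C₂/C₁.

C = κε₀A/d scales with κ, so C₂/C₁ = 1/κ = 1/22.8 = 0.0439.

C₂/C₁ ≈ 0.0439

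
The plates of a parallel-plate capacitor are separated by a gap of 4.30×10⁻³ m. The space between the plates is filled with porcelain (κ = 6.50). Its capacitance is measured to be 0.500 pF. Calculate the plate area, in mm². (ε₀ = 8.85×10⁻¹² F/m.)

A = Cd/(κε₀) = 5.00×10⁻¹³ × 4.30×10⁻³ / (6.50 × 8.85×10⁻¹²) = 3.74×10⁻⁵ m².

A ≈ 37.4 mm²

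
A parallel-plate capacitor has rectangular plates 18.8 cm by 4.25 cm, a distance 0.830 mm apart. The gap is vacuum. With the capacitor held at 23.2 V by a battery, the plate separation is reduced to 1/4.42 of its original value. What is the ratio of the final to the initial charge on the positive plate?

Q₂/Q₁ ≈ 4.42

Battery connected ⇒ V is held fixed.
C₂ = 4.42 C₁ and Q = CV, so Q₂/Q₁ = C₂/C₁ = 4.42.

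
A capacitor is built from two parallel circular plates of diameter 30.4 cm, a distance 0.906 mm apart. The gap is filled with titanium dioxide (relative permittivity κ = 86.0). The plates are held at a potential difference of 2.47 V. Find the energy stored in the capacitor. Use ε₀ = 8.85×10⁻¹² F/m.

186 nJ

A = π(30.4/2 cm)² = 7.26×10⁻² m².
C = κε₀A/d = 86.0 × 8.85×10⁻¹² × 7.26×10⁻² / 9.06×10⁻⁴ = 6.10×10⁻⁸ F.
U = ½CV² = ½ × 6.10×10⁻⁸ × (2.47)² = 1.86×10⁻⁷ J.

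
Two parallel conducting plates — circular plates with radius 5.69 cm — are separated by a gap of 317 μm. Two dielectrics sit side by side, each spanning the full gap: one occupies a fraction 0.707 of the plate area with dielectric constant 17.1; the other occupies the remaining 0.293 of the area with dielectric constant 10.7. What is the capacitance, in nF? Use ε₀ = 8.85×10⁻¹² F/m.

4.32 nF

A = π(5.69 cm)² = 1.02×10⁻² m².
Side-by-side slabs ⇒ two capacitors in parallel, each spanning the full gap.
C₁ = κ₁ε₀A₁/d = 17.1 × 8.85×10⁻¹² × 7.19×10⁻³ / 3.17×10⁻⁴ = 3.43×10⁻⁹ F.
C₂ = κ₂ε₀A₂/d = 10.7 × 8.85×10⁻¹² × 2.98×10⁻³ / 3.17×10⁻⁴ = 8.90×10⁻¹⁰ F.
C = C₁ + C₂ = 4.32×10⁻⁹ F.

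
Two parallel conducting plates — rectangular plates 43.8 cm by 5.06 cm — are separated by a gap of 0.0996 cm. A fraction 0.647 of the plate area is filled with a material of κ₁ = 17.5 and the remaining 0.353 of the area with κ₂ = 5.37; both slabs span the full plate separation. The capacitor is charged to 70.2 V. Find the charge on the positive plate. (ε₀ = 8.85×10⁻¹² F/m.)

A = 43.8 × 5.06 cm² = 2.22×10⁻² m².
Side-by-side slabs ⇒ two capacitors in parallel, each spanning the full gap.
C₁ = κ₁ε₀A₁/d = 17.5 × 8.85×10⁻¹² × 1.43×10⁻² / 9.96×10⁻⁴ = 2.23×10⁻⁹ F.
C₂ = κ₂ε₀A₂/d = 5.37 × 8.85×10⁻¹² × 7.82×10⁻³ / 9.96×10⁻⁴ = 3.73×10⁻¹⁰ F.
C = C₁ + C₂ = 2.60×10⁻⁹ F.
Q = CV = 2.60×10⁻⁹ × 70.2 = 1.83×10⁻⁷ C.

Q ≈ 183 nC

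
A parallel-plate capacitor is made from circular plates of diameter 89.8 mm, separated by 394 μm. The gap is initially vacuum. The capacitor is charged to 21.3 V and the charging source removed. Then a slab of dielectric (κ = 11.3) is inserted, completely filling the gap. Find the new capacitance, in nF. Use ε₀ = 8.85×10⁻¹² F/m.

A = π(89.8/2 mm)² = 6.33×10⁻³ m².
Initially C₁ = ε₀A/d = 8.85×10⁻¹² × 6.33×10⁻³ / 3.94×10⁻⁴ = 1.42×10⁻¹⁰ F.
C = κε₀A/d scales with κ, so C₂/C₁ = κ = 11.3.
C₂ = 11.3 × 1.42×10⁻¹⁰ = 1.61×10⁻⁹ F.

C ≈ 1.61 nF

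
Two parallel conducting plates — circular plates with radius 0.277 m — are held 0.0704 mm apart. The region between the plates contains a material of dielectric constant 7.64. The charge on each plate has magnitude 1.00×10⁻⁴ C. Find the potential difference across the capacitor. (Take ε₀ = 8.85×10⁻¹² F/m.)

A = π(0.277 m)² = 0.241 m².
C = κε₀A/d = 7.64 × 8.85×10⁻¹² × 0.241 / 7.04×10⁻⁵ = 2.32×10⁻⁷ F.
V = Q/C = 1.00×10⁻⁴ / 2.32×10⁻⁷ = 4.32×10² V.

V ≈ 432 V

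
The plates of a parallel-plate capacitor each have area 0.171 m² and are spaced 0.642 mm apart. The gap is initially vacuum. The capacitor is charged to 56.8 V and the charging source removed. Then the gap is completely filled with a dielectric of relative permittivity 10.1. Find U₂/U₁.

Isolated ⇒ Q is held fixed.
C₂ = 10.1 C₁ and U = Q²/(2C), so U₂/U₁ = C₁/C₂ = 0.0990.

U₂/U₁ ≈ 0.0990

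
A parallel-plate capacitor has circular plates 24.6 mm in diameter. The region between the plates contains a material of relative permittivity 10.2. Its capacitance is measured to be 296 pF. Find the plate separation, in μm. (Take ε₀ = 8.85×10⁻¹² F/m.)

d ≈ 145 μm

A = π(24.6/2 mm)² = 4.75×10⁻⁴ m².
d = κε₀A/C = 10.2 × 8.85×10⁻¹² × 4.75×10⁻⁴ / 2.96×10⁻¹⁰ = 1.45×10⁻⁴ m.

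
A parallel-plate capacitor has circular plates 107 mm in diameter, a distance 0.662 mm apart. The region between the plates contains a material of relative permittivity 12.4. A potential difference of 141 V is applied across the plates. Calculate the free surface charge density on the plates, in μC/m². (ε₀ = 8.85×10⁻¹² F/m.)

23.4 μC/m²

A = π(107/2 mm)² = 8.99×10⁻³ m².
C = κε₀A/d = 12.4 × 8.85×10⁻¹² × 8.99×10⁻³ / 6.62×10⁻⁴ = 1.49×10⁻⁹ F.
σ = Q/A = CV/A = 1.49×10⁻⁹ × 141 / 8.99×10⁻³ = 2.34×10⁻⁵ C/m².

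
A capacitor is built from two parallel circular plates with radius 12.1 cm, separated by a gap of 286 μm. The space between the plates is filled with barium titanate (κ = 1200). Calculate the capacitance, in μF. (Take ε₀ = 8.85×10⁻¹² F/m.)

A = π(12.1 cm)² = 4.60×10⁻² m².
C = κε₀A/d = 1200 × 8.85×10⁻¹² × 4.60×10⁻² / 2.86×10⁻⁴ = 1.71×10⁻⁶ F.

1.71 μF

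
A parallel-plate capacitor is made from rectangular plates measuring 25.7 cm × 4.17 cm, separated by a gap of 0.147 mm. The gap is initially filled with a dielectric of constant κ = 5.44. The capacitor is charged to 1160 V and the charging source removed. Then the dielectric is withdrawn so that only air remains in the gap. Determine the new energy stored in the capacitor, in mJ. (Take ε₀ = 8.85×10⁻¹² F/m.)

A = 25.7 × 4.17 cm² = 1.07×10⁻² m².
Initially C₁ = κε₀A/d = 5.44 × 8.85×10⁻¹² × 1.07×10⁻² / 1.47×10⁻⁴ = 3.51×10⁻⁹ F.
U₁ = 2.36×10⁻³ J.
Isolated ⇒ Q is held fixed. C₂ = 0.184 C₁ and U = Q²/(2C), so U₂/U₁ = C₁/C₂ = 5.44.
U₂ = 5.44 × 2.36×10⁻³ = 1.28×10⁻² J.

U ≈ 12.8 mJ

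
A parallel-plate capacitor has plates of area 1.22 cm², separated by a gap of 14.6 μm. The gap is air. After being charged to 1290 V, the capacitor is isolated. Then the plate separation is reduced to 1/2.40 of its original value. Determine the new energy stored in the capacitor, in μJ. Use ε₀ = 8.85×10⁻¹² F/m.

A = 1.22 cm² = 1.22×10⁻⁴ m².
Initially C₁ = ε₀A/d = 8.85×10⁻¹² × 1.22×10⁻⁴ / 1.46×10⁻⁵ = 7.40×10⁻¹¹ F.
U₁ = 6.15×10⁻⁵ J.
Isolated ⇒ Q is held fixed. C₂ = 2.40 C₁ and U = Q²/(2C), so U₂/U₁ = C₁/C₂ = 0.417.
U₂ = 0.417 × 6.15×10⁻⁵ = 2.56×10⁻⁵ J.

U ≈ 25.6 μJ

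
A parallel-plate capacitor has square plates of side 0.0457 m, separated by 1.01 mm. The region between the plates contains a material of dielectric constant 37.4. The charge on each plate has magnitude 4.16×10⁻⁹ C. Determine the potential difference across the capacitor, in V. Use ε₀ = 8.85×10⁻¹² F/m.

A = (0.0457 m)² = 2.09×10⁻³ m².
C = κε₀A/d = 37.4 × 8.85×10⁻¹² × 2.09×10⁻³ / 1.01×10⁻³ = 6.84×10⁻¹⁰ F.
V = Q/C = 4.16×10⁻⁹ / 6.84×10⁻¹⁰ = 6.08 V.

V ≈ 6.08 V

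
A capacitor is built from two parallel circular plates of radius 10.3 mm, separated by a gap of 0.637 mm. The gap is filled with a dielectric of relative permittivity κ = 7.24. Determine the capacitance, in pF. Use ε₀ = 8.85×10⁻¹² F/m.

A = π(10.3 mm)² = 3.33×10⁻⁴ m².
C = κε₀A/d = 7.24 × 8.85×10⁻¹² × 3.33×10⁻⁴ / 6.37×10⁻⁴ = 3.35×10⁻¹¹ F.

C ≈ 33.5 pF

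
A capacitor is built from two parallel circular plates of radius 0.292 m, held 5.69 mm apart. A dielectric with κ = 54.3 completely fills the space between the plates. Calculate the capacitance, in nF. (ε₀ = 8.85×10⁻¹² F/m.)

A = π(0.292 m)² = 0.268 m².
C = κε₀A/d = 54.3 × 8.85×10⁻¹² × 0.268 / 5.69×10⁻³ = 2.26×10⁻⁸ F.

22.6 nF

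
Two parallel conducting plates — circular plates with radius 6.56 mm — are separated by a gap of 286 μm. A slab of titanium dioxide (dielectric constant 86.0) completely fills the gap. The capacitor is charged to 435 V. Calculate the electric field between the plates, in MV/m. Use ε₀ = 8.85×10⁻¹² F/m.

1.52 MV/m

E = V/d = 435 / 2.86×10⁻⁴ = 1.52×10⁶ V/m.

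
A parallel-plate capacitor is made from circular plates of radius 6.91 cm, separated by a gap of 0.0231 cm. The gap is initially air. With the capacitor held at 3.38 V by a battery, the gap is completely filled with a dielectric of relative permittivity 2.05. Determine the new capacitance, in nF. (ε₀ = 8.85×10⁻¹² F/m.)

A = π(6.91 cm)² = 1.50×10⁻² m².
Initially C₁ = ε₀A/d = 8.85×10⁻¹² × 1.50×10⁻² / 2.31×10⁻⁴ = 5.75×10⁻¹⁰ F.
C = κε₀A/d scales with κ, so C₂/C₁ = κ = 2.05.
C₂ = 2.05 × 5.75×10⁻¹⁰ = 1.18×10⁻⁹ F.

C ≈ 1.18 nF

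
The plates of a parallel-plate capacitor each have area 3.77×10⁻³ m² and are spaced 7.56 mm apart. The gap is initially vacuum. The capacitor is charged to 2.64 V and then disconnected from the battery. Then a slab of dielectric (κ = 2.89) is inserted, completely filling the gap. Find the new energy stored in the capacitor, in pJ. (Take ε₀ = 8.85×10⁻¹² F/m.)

Initially C₁ = ε₀A/d = 8.85×10⁻¹² × 3.77×10⁻³ / 7.56×10⁻³ = 4.41×10⁻¹² F.
U₁ = 1.54×10⁻¹¹ J.
Isolated ⇒ Q is held fixed. C₂ = 2.89 C₁ and U = Q²/(2C), so U₂/U₁ = C₁/C₂ = 0.346.
U₂ = 0.346 × 1.54×10⁻¹¹ = 5.32×10⁻¹² J.

U ≈ 5.32 pJ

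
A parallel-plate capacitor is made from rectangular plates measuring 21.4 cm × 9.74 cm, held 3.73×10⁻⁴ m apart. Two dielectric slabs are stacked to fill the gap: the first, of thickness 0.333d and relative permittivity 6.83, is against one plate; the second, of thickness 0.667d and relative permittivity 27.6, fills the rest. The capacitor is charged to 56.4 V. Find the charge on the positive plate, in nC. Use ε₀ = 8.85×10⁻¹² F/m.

382 nC

A = 21.4 × 9.74 cm² = 2.08×10⁻² m².
Stacked slabs ⇒ two capacitors in series, each with the full plate area.
C₁ = κ₁ε₀A/d₁ = 6.83 × 8.85×10⁻¹² × 2.08×10⁻² / 1.24×10⁻⁴ = 1.01×10⁻⁸ F.
C₂ = κ₂ε₀A/d₂ = 27.6 × 8.85×10⁻¹² × 2.08×10⁻² / 2.49×10⁻⁴ = 2.05×10⁻⁸ F.
C = (1/C₁ + 1/C₂)⁻¹ = 6.78×10⁻⁹ F.
Q = CV = 6.78×10⁻⁹ × 56.4 = 3.82×10⁻⁷ C.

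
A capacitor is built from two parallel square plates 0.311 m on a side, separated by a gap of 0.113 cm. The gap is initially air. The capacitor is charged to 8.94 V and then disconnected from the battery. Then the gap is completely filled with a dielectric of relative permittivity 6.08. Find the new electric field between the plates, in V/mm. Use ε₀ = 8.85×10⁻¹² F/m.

E ≈ 1.30 V/mm

A = (0.311 m)² = 9.67×10⁻² m².
Initially C₁ = ε₀A/d = 8.85×10⁻¹² × 9.67×10⁻² / 1.13×10⁻³ = 7.58×10⁻¹⁰ F.
E₁ = 7.91×10³ V/m.
Isolated ⇒ Q is held fixed. V₂ = Q/C₂ = V₁/6.08; E = V/d, so E₂/E₁ = (V₂/V₁)(d₁/d₂) = 0.164.
E₂ = 0.164 × 7.91×10³ = 1.30×10³ V/m.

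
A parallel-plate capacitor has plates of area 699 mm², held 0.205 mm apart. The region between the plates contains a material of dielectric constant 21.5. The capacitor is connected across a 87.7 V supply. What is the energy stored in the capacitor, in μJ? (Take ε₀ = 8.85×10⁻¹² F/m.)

2.50 μJ

A = 699 mm² = 6.99×10⁻⁴ m².
C = κε₀A/d = 21.5 × 8.85×10⁻¹² × 6.99×10⁻⁴ / 2.05×10⁻⁴ = 6.49×10⁻¹⁰ F.
U = ½CV² = ½ × 6.49×10⁻¹⁰ × (87.7)² = 2.50×10⁻⁶ J.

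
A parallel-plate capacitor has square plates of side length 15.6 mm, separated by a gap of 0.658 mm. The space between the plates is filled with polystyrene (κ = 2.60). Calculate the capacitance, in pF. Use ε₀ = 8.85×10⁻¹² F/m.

A = (15.6 mm)² = 2.43×10⁻⁴ m².
C = κε₀A/d = 2.60 × 8.85×10⁻¹² × 2.43×10⁻⁴ / 6.58×10⁻⁴ = 8.51×10⁻¹² F.

8.51 pF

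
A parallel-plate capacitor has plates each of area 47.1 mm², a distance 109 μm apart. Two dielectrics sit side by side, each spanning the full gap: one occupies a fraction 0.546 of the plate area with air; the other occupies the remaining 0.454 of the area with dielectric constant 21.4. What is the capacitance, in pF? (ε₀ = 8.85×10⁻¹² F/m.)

A = 47.1 mm² = 4.71×10⁻⁵ m².
Side-by-side slabs ⇒ two capacitors in parallel, each spanning the full gap.
C₁ = κ₁ε₀A₁/d = 1.00 × 8.85×10⁻¹² × 2.57×10⁻⁵ / 1.09×10⁻⁴ = 2.09×10⁻¹² F.
C₂ = κ₂ε₀A₂/d = 21.4 × 8.85×10⁻¹² × 2.14×10⁻⁵ / 1.09×10⁻⁴ = 3.72×10⁻¹¹ F.
C = C₁ + C₂ = 3.92×10⁻¹¹ F.

C ≈ 39.2 pF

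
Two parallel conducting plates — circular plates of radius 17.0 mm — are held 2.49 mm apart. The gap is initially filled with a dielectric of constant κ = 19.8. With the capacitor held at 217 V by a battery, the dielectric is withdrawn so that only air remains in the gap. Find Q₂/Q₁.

0.0505

Battery connected ⇒ V is held fixed.
C₂ = 0.0505 C₁ and Q = CV, so Q₂/Q₁ = C₂/C₁ = 0.0505.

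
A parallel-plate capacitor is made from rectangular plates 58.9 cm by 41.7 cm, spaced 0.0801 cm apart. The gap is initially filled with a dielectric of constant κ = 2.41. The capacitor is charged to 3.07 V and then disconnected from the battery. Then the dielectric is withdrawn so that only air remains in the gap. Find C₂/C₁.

0.415

C = κε₀A/d scales with κ, so C₂/C₁ = 1/κ = 1/2.41 = 0.415.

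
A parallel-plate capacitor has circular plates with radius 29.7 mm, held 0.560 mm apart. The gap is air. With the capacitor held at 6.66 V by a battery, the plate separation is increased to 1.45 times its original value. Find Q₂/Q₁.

Q₂/Q₁ ≈ 0.690

Battery connected ⇒ V is held fixed.
C₂ = 0.690 C₁ and Q = CV, so Q₂/Q₁ = C₂/C₁ = 0.690.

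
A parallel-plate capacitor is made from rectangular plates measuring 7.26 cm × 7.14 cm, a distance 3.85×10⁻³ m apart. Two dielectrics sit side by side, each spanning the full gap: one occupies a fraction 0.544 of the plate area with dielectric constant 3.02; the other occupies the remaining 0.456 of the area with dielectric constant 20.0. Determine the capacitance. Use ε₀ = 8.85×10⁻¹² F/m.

A = 7.26 × 7.14 cm² = 5.18×10⁻³ m².
Side-by-side slabs ⇒ two capacitors in parallel, each spanning the full gap.
C₁ = κ₁ε₀A₁/d = 3.02 × 8.85×10⁻¹² × 2.82×10⁻³ / 3.85×10⁻³ = 1.96×10⁻¹¹ F.
C₂ = κ₂ε₀A₂/d = 20.0 × 8.85×10⁻¹² × 2.36×10⁻³ / 3.85×10⁻³ = 1.09×10⁻¹⁰ F.
C = C₁ + C₂ = 1.28×10⁻¹⁰ F.

128 pF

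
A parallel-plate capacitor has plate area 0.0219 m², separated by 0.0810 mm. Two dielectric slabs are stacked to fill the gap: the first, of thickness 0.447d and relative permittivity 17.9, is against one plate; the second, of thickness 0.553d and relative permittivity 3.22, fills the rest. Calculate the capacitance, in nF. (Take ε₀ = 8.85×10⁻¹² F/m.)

12.2 nF

Stacked slabs ⇒ two capacitors in series, each with the full plate area.
C₁ = κ₁ε₀A/d₁ = 17.9 × 8.85×10⁻¹² × 2.19×10⁻² / 3.62×10⁻⁵ = 9.58×10⁻⁸ F.
C₂ = κ₂ε₀A/d₂ = 3.22 × 8.85×10⁻¹² × 2.19×10⁻² / 4.48×10⁻⁵ = 1.39×10⁻⁸ F.
C = (1/C₁ + 1/C₂)⁻¹ = 1.22×10⁻⁸ F.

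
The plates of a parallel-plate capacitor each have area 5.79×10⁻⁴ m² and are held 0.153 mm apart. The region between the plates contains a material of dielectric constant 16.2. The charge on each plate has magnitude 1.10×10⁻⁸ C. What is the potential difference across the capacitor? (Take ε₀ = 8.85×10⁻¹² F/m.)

20.3 V

C = κε₀A/d = 16.2 × 8.85×10⁻¹² × 5.79×10⁻⁴ / 1.53×10⁻⁴ = 5.43×10⁻¹⁰ F.
V = Q/C = 1.10×10⁻⁸ / 5.43×10⁻¹⁰ = 20.3 V.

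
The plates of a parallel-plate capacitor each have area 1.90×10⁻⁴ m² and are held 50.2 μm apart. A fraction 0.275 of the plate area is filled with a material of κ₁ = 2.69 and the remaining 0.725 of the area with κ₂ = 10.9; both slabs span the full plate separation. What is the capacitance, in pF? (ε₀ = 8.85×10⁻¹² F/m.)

C ≈ 289 pF

Side-by-side slabs ⇒ two capacitors in parallel, each spanning the full gap.
C₁ = κ₁ε₀A₁/d = 2.69 × 8.85×10⁻¹² × 5.23×10⁻⁵ / 5.02×10⁻⁵ = 2.48×10⁻¹¹ F.
C₂ = κ₂ε₀A₂/d = 10.9 × 8.85×10⁻¹² × 1.38×10⁻⁴ / 5.02×10⁻⁵ = 2.65×10⁻¹⁰ F.
C = C₁ + C₂ = 2.89×10⁻¹⁰ F.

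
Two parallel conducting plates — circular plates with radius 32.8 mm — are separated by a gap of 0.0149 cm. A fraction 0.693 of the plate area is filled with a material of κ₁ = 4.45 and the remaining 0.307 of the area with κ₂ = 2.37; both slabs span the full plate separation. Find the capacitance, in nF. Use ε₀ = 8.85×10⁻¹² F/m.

0.765 nF

A = π(32.8 mm)² = 3.38×10⁻³ m².
Side-by-side slabs ⇒ two capacitors in parallel, each spanning the full gap.
C₁ = κ₁ε₀A₁/d = 4.45 × 8.85×10⁻¹² × 2.34×10⁻³ / 1.49×10⁻⁴ = 6.19×10⁻¹⁰ F.
C₂ = κ₂ε₀A₂/d = 2.37 × 8.85×10⁻¹² × 1.04×10⁻³ / 1.49×10⁻⁴ = 1.46×10⁻¹⁰ F.
C = C₁ + C₂ = 7.65×10⁻¹⁰ F.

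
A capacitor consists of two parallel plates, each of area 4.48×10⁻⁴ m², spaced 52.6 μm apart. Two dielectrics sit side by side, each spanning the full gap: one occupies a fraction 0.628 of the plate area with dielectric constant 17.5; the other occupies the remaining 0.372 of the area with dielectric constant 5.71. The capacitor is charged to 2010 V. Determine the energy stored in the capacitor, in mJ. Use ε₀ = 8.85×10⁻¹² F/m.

Side-by-side slabs ⇒ two capacitors in parallel, each spanning the full gap.
C₁ = κ₁ε₀A₁/d = 17.5 × 8.85×10⁻¹² × 2.81×10⁻⁴ / 5.26×10⁻⁵ = 8.28×10⁻¹⁰ F.
C₂ = κ₂ε₀A₂/d = 5.71 × 8.85×10⁻¹² × 1.67×10⁻⁴ / 5.26×10⁻⁵ = 1.60×10⁻¹⁰ F.
C = C₁ + C₂ = 9.88×10⁻¹⁰ F.
U = ½CV² = ½ × 9.88×10⁻¹⁰ × (2010)² = 2.00×10⁻³ J.

U ≈ 2.00 mJ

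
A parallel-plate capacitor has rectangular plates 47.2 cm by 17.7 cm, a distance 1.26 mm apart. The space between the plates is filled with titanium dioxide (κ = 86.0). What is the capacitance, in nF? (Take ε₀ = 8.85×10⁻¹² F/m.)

50.5 nF

A = 47.2 × 17.7 cm² = 8.35×10⁻² m².
C = κε₀A/d = 86.0 × 8.85×10⁻¹² × 8.35×10⁻² / 1.26×10⁻³ = 5.05×10⁻⁸ F.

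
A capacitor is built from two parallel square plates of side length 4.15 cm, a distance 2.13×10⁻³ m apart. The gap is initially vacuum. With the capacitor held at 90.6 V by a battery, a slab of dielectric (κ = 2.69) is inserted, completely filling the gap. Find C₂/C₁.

C = κε₀A/d scales with κ, so C₂/C₁ = κ = 2.69.

C₂/C₁ ≈ 2.69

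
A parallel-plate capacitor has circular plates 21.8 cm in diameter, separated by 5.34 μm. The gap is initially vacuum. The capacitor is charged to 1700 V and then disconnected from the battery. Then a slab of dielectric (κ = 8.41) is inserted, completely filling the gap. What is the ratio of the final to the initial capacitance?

C = κε₀A/d scales with κ, so C₂/C₁ = κ = 8.41.

8.41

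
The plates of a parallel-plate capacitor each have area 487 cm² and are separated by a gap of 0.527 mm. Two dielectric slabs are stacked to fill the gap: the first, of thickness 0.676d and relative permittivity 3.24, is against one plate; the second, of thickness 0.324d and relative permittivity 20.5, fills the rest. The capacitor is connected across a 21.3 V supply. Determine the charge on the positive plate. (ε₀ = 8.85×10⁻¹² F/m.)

Q ≈ 77.6 nC

A = 487 cm² = 4.87×10⁻² m².
Stacked slabs ⇒ two capacitors in series, each with the full plate area.
C₁ = κ₁ε₀A/d₁ = 3.24 × 8.85×10⁻¹² × 4.87×10⁻² / 3.56×10⁻⁴ = 3.92×10⁻⁹ F.
C₂ = κ₂ε₀A/d₂ = 20.5 × 8.85×10⁻¹² × 4.87×10⁻² / 1.71×10⁻⁴ = 5.17×10⁻⁸ F.
C = (1/C₁ + 1/C₂)⁻¹ = 3.64×10⁻⁹ F.
Q = CV = 3.64×10⁻⁹ × 21.3 = 7.76×10⁻⁸ C.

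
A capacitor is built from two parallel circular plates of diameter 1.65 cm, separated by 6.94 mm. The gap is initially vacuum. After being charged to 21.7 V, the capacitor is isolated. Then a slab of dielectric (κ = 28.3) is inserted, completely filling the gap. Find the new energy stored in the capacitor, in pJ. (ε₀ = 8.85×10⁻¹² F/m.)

U ≈ 2.27 pJ

A = π(1.65/2 cm)² = 2.14×10⁻⁴ m².
Initially C₁ = ε₀A/d = 8.85×10⁻¹² × 2.14×10⁻⁴ / 6.94×10⁻³ = 2.73×10⁻¹³ F.
U₁ = 6.42×10⁻¹¹ J.
Isolated ⇒ Q is held fixed. C₂ = 28.3 C₁ and U = Q²/(2C), so U₂/U₁ = C₁/C₂ = 0.0353.
U₂ = 0.0353 × 6.42×10⁻¹¹ = 2.27×10⁻¹² J.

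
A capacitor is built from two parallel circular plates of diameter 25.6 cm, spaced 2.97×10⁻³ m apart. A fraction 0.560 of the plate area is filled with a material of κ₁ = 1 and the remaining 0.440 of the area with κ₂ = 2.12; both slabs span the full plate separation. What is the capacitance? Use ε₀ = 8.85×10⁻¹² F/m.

A = π(25.6/2 cm)² = 5.15×10⁻² m².
Side-by-side slabs ⇒ two capacitors in parallel, each spanning the full gap.
C₁ = κ₁ε₀A₁/d = 1.00 × 8.85×10⁻¹² × 2.88×10⁻² / 2.97×10⁻³ = 8.59×10⁻¹¹ F.
C₂ = κ₂ε₀A₂/d = 2.12 × 8.85×10⁻¹² × 2.26×10⁻² / 2.97×10⁻³ = 1.43×10⁻¹⁰ F.
C = C₁ + C₂ = 2.29×10⁻¹⁰ F.

229 pF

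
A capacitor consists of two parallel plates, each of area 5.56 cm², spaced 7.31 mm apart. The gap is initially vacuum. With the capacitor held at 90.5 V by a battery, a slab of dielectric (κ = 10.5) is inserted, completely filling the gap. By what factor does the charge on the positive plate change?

Q₂/Q₁ ≈ 10.5

Battery connected ⇒ V is held fixed.
C₂ = 10.5 C₁ and Q = CV, so Q₂/Q₁ = C₂/C₁ = 10.5.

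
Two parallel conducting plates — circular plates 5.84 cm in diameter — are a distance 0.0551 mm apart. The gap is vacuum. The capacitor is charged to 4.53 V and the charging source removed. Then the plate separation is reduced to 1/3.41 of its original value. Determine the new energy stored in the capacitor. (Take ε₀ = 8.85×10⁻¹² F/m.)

A = π(5.84/2 cm)² = 2.68×10⁻³ m².
Initially C₁ = ε₀A/d = 8.85×10⁻¹² × 2.68×10⁻³ / 5.51×10⁻⁵ = 4.30×10⁻¹⁰ F.
U₁ = 4.41×10⁻⁹ J.
Isolated ⇒ Q is held fixed. C₂ = 3.41 C₁ and U = Q²/(2C), so U₂/U₁ = C₁/C₂ = 0.293.
U₂ = 0.293 × 4.41×10⁻⁹ = 1.29×10⁻⁹ J.

U ≈ 1.29 nJ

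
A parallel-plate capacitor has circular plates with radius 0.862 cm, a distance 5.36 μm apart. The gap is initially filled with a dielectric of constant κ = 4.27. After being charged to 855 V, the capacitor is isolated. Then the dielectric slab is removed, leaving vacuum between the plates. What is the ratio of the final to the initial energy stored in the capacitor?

Isolated ⇒ Q is held fixed.
C₂ = 0.234 C₁ and U = Q²/(2C), so U₂/U₁ = C₁/C₂ = 4.27.

U₂/U₁ ≈ 4.27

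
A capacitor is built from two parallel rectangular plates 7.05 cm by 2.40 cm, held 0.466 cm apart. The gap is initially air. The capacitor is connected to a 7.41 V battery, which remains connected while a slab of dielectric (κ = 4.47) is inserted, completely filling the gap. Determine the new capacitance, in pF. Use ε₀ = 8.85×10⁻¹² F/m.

A = 7.05 × 2.40 cm² = 1.69×10⁻³ m².
Initially C₁ = ε₀A/d = 8.85×10⁻¹² × 1.69×10⁻³ / 4.66×10⁻³ = 3.21×10⁻¹² F.
C = κε₀A/d scales with κ, so C₂/C₁ = κ = 4.47.
C₂ = 4.47 × 3.21×10⁻¹² = 1.44×10⁻¹¹ F.

14.4 pF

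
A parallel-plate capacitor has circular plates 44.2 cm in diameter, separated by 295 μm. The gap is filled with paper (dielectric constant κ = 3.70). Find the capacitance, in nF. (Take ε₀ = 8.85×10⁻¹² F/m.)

A = π(44.2/2 cm)² = 0.153 m².
C = κε₀A/d = 3.70 × 8.85×10⁻¹² × 0.153 / 2.95×10⁻⁴ = 1.70×10⁻⁸ F.

C ≈ 17.0 nF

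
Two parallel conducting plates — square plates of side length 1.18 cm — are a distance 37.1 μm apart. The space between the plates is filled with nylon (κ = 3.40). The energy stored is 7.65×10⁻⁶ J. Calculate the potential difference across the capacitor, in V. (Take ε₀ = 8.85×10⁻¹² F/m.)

368 V

A = (1.18 cm)² = 1.39×10⁻⁴ m².
C = κε₀A/d = 3.40 × 8.85×10⁻¹² × 1.39×10⁻⁴ / 3.71×10⁻⁵ = 1.13×10⁻¹⁰ F.
V = √(2U/C) = √(2 × 7.65×10⁻⁶ / 1.13×10⁻¹⁰) = 3.68×10² V.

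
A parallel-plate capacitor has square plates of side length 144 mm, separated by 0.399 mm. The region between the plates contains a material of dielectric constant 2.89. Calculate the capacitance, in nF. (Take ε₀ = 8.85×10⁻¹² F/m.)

A = (144 mm)² = 2.07×10⁻² m².
C = κε₀A/d = 2.89 × 8.85×10⁻¹² × 2.07×10⁻² / 3.99×10⁻⁴ = 1.33×10⁻⁹ F.

C ≈ 1.33 nF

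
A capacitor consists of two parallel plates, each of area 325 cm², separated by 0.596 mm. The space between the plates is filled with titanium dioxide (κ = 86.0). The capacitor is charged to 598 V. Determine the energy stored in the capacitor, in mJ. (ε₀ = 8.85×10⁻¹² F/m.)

A = 325 cm² = 3.25×10⁻² m².
C = κε₀A/d = 86.0 × 8.85×10⁻¹² × 3.25×10⁻² / 5.96×10⁻⁴ = 4.15×10⁻⁸ F.
U = ½CV² = ½ × 4.15×10⁻⁸ × (598)² = 7.42×10⁻³ J.

7.42 mJ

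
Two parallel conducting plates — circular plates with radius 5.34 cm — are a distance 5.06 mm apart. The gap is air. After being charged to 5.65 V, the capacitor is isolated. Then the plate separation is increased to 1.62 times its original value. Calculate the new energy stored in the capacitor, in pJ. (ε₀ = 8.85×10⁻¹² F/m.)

U ≈ 405 pJ

A = π(5.34 cm)² = 8.96×10⁻³ m².
Initially C₁ = ε₀A/d = 8.85×10⁻¹² × 8.96×10⁻³ / 5.06×10⁻³ = 1.57×10⁻¹¹ F.
U₁ = 2.50×10⁻¹⁰ J.
Isolated ⇒ Q is held fixed. C₂ = 0.617 C₁ and U = Q²/(2C), so U₂/U₁ = C₁/C₂ = 1.62.
U₂ = 1.62 × 2.50×10⁻¹⁰ = 4.05×10⁻¹⁰ J.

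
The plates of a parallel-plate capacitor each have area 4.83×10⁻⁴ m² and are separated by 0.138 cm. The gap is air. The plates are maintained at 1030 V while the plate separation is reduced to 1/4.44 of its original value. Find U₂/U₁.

U₂/U₁ ≈ 4.44

Battery connected ⇒ V is held fixed.
C₂ = 4.44 C₁ and U = ½CV², so U₂/U₁ = C₂/C₁ = 4.44.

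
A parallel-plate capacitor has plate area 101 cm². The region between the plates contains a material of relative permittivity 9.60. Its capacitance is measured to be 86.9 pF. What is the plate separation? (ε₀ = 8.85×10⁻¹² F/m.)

A = 101 cm² = 1.01×10⁻² m².
d = κε₀A/C = 9.60 × 8.85×10⁻¹² × 1.01×10⁻² / 8.69×10⁻¹¹ = 9.87×10⁻³ m.

d ≈ 9.87 mm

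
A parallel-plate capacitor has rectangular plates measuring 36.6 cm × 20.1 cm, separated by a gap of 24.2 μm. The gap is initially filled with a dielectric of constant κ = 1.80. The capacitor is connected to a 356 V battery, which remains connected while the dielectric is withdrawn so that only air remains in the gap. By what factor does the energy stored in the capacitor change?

0.556

Battery connected ⇒ V is held fixed.
C₂ = 0.556 C₁ and U = ½CV², so U₂/U₁ = C₂/C₁ = 0.556.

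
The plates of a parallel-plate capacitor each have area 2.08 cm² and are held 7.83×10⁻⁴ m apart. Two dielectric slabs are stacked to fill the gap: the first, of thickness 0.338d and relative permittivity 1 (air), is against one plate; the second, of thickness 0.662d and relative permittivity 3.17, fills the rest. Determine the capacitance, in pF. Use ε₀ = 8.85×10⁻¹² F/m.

A = 2.08 cm² = 2.08×10⁻⁴ m².
Stacked slabs ⇒ two capacitors in series, each with the full plate area.
C₁ = κ₁ε₀A/d₁ = 1.00 × 8.85×10⁻¹² × 2.08×10⁻⁴ / 2.65×10⁻⁴ = 6.96×10⁻¹² F.
C₂ = κ₂ε₀A/d₂ = 3.17 × 8.85×10⁻¹² × 2.08×10⁻⁴ / 5.18×10⁻⁴ = 1.13×10⁻¹¹ F.
C = (1/C₁ + 1/C₂)⁻¹ = 4.30×10⁻¹² F.

4.30 pF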